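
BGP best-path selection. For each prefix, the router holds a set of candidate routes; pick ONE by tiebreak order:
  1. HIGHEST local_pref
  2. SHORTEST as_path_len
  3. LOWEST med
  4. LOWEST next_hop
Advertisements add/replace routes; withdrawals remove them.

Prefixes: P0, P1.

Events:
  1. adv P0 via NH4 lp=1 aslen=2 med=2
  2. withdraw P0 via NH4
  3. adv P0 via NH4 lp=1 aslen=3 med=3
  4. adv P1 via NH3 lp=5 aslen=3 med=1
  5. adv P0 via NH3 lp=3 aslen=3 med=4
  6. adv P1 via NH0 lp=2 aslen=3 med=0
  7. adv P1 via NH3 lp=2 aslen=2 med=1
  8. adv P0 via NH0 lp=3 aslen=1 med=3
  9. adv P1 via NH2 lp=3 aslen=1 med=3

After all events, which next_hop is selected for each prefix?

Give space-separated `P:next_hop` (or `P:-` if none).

Answer: P0:NH0 P1:NH2

Derivation:
Op 1: best P0=NH4 P1=-
Op 2: best P0=- P1=-
Op 3: best P0=NH4 P1=-
Op 4: best P0=NH4 P1=NH3
Op 5: best P0=NH3 P1=NH3
Op 6: best P0=NH3 P1=NH3
Op 7: best P0=NH3 P1=NH3
Op 8: best P0=NH0 P1=NH3
Op 9: best P0=NH0 P1=NH2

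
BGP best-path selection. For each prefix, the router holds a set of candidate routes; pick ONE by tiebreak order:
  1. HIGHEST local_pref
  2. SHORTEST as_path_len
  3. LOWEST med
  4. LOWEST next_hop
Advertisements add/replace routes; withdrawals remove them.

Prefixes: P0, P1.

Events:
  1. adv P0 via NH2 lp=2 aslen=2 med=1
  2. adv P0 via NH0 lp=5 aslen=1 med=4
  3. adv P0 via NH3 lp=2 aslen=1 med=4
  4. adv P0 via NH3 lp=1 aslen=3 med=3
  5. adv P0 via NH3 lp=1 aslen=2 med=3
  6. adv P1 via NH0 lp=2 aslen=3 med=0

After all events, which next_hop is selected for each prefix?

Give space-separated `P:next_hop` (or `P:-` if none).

Answer: P0:NH0 P1:NH0

Derivation:
Op 1: best P0=NH2 P1=-
Op 2: best P0=NH0 P1=-
Op 3: best P0=NH0 P1=-
Op 4: best P0=NH0 P1=-
Op 5: best P0=NH0 P1=-
Op 6: best P0=NH0 P1=NH0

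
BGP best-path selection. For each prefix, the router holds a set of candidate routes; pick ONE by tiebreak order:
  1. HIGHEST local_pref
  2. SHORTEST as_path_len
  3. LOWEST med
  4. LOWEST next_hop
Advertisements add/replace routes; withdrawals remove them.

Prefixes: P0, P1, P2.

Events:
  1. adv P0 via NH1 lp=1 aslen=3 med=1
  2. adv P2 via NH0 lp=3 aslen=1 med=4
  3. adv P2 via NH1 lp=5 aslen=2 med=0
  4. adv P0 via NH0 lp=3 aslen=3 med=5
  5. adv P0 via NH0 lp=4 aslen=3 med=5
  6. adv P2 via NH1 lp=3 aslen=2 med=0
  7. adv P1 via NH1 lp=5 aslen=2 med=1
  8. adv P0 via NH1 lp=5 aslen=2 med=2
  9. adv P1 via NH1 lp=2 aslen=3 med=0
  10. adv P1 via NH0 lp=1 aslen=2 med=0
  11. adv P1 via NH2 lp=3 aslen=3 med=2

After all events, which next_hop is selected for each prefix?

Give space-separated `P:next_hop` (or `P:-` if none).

Answer: P0:NH1 P1:NH2 P2:NH0

Derivation:
Op 1: best P0=NH1 P1=- P2=-
Op 2: best P0=NH1 P1=- P2=NH0
Op 3: best P0=NH1 P1=- P2=NH1
Op 4: best P0=NH0 P1=- P2=NH1
Op 5: best P0=NH0 P1=- P2=NH1
Op 6: best P0=NH0 P1=- P2=NH0
Op 7: best P0=NH0 P1=NH1 P2=NH0
Op 8: best P0=NH1 P1=NH1 P2=NH0
Op 9: best P0=NH1 P1=NH1 P2=NH0
Op 10: best P0=NH1 P1=NH1 P2=NH0
Op 11: best P0=NH1 P1=NH2 P2=NH0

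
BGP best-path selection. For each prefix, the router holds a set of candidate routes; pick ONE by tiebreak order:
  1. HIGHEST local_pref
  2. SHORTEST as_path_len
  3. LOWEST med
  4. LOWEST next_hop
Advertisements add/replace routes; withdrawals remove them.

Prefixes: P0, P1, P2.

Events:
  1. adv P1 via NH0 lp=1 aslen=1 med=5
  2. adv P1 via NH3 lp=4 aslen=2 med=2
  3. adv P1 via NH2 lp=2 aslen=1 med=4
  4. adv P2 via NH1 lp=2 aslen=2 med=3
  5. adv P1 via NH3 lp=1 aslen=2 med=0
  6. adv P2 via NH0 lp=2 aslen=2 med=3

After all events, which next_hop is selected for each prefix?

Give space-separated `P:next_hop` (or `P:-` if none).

Answer: P0:- P1:NH2 P2:NH0

Derivation:
Op 1: best P0=- P1=NH0 P2=-
Op 2: best P0=- P1=NH3 P2=-
Op 3: best P0=- P1=NH3 P2=-
Op 4: best P0=- P1=NH3 P2=NH1
Op 5: best P0=- P1=NH2 P2=NH1
Op 6: best P0=- P1=NH2 P2=NH0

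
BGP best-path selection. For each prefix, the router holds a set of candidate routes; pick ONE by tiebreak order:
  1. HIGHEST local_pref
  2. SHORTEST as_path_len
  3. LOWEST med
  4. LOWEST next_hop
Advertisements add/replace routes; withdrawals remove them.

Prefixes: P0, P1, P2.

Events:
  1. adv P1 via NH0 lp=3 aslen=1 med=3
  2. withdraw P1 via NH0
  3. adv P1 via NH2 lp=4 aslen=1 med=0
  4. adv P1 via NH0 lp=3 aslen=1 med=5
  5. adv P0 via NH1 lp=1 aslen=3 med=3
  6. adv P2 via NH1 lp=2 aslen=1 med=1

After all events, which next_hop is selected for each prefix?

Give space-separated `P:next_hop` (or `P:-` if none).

Op 1: best P0=- P1=NH0 P2=-
Op 2: best P0=- P1=- P2=-
Op 3: best P0=- P1=NH2 P2=-
Op 4: best P0=- P1=NH2 P2=-
Op 5: best P0=NH1 P1=NH2 P2=-
Op 6: best P0=NH1 P1=NH2 P2=NH1

Answer: P0:NH1 P1:NH2 P2:NH1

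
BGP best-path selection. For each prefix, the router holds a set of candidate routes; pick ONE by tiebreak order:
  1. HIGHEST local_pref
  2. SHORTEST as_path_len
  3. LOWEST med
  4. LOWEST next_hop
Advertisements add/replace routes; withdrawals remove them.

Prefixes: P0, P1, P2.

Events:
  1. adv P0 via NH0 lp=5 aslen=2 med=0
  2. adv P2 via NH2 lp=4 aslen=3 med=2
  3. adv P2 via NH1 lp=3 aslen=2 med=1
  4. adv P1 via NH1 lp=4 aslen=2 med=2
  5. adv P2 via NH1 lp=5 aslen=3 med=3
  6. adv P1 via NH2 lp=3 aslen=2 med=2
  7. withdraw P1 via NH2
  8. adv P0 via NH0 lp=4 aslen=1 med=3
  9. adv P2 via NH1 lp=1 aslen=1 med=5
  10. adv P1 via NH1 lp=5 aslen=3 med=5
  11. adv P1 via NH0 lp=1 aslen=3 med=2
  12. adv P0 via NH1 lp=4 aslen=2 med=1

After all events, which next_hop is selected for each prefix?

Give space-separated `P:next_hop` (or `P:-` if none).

Answer: P0:NH0 P1:NH1 P2:NH2

Derivation:
Op 1: best P0=NH0 P1=- P2=-
Op 2: best P0=NH0 P1=- P2=NH2
Op 3: best P0=NH0 P1=- P2=NH2
Op 4: best P0=NH0 P1=NH1 P2=NH2
Op 5: best P0=NH0 P1=NH1 P2=NH1
Op 6: best P0=NH0 P1=NH1 P2=NH1
Op 7: best P0=NH0 P1=NH1 P2=NH1
Op 8: best P0=NH0 P1=NH1 P2=NH1
Op 9: best P0=NH0 P1=NH1 P2=NH2
Op 10: best P0=NH0 P1=NH1 P2=NH2
Op 11: best P0=NH0 P1=NH1 P2=NH2
Op 12: best P0=NH0 P1=NH1 P2=NH2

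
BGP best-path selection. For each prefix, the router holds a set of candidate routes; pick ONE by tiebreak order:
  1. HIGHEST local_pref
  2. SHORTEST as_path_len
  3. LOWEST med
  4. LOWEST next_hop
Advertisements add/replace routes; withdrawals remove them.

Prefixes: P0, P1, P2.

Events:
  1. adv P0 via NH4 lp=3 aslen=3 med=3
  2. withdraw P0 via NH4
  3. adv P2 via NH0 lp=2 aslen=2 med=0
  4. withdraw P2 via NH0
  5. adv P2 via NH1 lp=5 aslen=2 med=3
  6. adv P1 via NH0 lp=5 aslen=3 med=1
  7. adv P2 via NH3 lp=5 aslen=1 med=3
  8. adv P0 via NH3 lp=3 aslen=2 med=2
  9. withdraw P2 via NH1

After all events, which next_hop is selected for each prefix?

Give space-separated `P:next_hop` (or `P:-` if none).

Op 1: best P0=NH4 P1=- P2=-
Op 2: best P0=- P1=- P2=-
Op 3: best P0=- P1=- P2=NH0
Op 4: best P0=- P1=- P2=-
Op 5: best P0=- P1=- P2=NH1
Op 6: best P0=- P1=NH0 P2=NH1
Op 7: best P0=- P1=NH0 P2=NH3
Op 8: best P0=NH3 P1=NH0 P2=NH3
Op 9: best P0=NH3 P1=NH0 P2=NH3

Answer: P0:NH3 P1:NH0 P2:NH3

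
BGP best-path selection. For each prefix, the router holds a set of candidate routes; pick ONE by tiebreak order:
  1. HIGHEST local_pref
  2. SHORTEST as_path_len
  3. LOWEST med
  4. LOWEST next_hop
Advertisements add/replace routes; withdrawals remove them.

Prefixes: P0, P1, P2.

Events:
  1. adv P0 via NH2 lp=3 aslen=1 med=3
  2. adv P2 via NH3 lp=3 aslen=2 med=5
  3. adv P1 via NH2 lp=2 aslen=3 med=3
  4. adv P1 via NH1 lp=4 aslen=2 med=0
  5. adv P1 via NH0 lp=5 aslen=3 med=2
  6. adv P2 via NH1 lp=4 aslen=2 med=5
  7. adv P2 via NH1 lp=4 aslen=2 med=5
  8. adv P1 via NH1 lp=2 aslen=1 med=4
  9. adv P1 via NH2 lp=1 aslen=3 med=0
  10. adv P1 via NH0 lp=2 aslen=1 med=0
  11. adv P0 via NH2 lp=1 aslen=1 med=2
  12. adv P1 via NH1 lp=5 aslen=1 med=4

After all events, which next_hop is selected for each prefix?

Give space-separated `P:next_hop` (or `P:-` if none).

Op 1: best P0=NH2 P1=- P2=-
Op 2: best P0=NH2 P1=- P2=NH3
Op 3: best P0=NH2 P1=NH2 P2=NH3
Op 4: best P0=NH2 P1=NH1 P2=NH3
Op 5: best P0=NH2 P1=NH0 P2=NH3
Op 6: best P0=NH2 P1=NH0 P2=NH1
Op 7: best P0=NH2 P1=NH0 P2=NH1
Op 8: best P0=NH2 P1=NH0 P2=NH1
Op 9: best P0=NH2 P1=NH0 P2=NH1
Op 10: best P0=NH2 P1=NH0 P2=NH1
Op 11: best P0=NH2 P1=NH0 P2=NH1
Op 12: best P0=NH2 P1=NH1 P2=NH1

Answer: P0:NH2 P1:NH1 P2:NH1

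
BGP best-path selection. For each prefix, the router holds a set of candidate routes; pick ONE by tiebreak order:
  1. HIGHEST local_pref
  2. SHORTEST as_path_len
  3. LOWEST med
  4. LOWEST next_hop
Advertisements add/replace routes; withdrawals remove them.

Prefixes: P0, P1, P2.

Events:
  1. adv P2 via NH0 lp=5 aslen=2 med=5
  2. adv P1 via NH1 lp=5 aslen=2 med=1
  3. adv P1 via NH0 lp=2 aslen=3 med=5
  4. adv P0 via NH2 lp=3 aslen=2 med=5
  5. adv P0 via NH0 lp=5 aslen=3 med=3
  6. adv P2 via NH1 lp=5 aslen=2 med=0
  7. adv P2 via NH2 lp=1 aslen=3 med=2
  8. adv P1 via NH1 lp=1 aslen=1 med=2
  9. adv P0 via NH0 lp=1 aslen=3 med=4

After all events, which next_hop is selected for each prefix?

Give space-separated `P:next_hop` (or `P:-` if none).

Op 1: best P0=- P1=- P2=NH0
Op 2: best P0=- P1=NH1 P2=NH0
Op 3: best P0=- P1=NH1 P2=NH0
Op 4: best P0=NH2 P1=NH1 P2=NH0
Op 5: best P0=NH0 P1=NH1 P2=NH0
Op 6: best P0=NH0 P1=NH1 P2=NH1
Op 7: best P0=NH0 P1=NH1 P2=NH1
Op 8: best P0=NH0 P1=NH0 P2=NH1
Op 9: best P0=NH2 P1=NH0 P2=NH1

Answer: P0:NH2 P1:NH0 P2:NH1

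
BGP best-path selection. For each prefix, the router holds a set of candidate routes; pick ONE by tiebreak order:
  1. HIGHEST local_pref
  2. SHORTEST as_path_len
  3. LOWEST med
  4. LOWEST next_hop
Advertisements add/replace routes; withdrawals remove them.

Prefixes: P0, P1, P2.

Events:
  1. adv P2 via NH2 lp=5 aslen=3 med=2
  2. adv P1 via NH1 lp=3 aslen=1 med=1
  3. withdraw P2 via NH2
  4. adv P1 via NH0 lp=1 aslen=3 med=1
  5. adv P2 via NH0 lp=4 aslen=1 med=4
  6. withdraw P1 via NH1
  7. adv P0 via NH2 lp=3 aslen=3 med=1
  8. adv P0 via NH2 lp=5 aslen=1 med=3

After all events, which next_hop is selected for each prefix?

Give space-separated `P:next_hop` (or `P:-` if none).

Op 1: best P0=- P1=- P2=NH2
Op 2: best P0=- P1=NH1 P2=NH2
Op 3: best P0=- P1=NH1 P2=-
Op 4: best P0=- P1=NH1 P2=-
Op 5: best P0=- P1=NH1 P2=NH0
Op 6: best P0=- P1=NH0 P2=NH0
Op 7: best P0=NH2 P1=NH0 P2=NH0
Op 8: best P0=NH2 P1=NH0 P2=NH0

Answer: P0:NH2 P1:NH0 P2:NH0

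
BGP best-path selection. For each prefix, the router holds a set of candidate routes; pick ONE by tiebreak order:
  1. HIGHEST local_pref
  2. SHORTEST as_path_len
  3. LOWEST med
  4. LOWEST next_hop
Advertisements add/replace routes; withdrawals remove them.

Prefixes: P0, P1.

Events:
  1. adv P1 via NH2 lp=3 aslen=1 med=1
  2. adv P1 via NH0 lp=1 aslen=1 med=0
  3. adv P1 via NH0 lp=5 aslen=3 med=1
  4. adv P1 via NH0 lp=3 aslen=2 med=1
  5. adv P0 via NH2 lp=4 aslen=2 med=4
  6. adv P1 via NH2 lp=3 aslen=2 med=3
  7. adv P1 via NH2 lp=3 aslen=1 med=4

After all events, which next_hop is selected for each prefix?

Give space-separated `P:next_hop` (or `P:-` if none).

Op 1: best P0=- P1=NH2
Op 2: best P0=- P1=NH2
Op 3: best P0=- P1=NH0
Op 4: best P0=- P1=NH2
Op 5: best P0=NH2 P1=NH2
Op 6: best P0=NH2 P1=NH0
Op 7: best P0=NH2 P1=NH2

Answer: P0:NH2 P1:NH2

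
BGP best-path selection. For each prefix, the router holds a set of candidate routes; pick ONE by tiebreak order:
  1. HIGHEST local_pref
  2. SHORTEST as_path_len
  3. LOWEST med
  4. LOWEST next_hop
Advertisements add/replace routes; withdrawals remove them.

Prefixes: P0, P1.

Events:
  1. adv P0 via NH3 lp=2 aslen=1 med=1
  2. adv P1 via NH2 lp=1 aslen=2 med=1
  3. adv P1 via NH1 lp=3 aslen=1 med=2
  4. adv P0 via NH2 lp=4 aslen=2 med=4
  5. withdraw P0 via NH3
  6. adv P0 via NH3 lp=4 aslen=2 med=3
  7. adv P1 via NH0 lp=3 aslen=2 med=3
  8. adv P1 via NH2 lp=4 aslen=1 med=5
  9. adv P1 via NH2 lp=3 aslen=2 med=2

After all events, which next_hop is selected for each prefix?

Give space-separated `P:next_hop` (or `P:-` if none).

Op 1: best P0=NH3 P1=-
Op 2: best P0=NH3 P1=NH2
Op 3: best P0=NH3 P1=NH1
Op 4: best P0=NH2 P1=NH1
Op 5: best P0=NH2 P1=NH1
Op 6: best P0=NH3 P1=NH1
Op 7: best P0=NH3 P1=NH1
Op 8: best P0=NH3 P1=NH2
Op 9: best P0=NH3 P1=NH1

Answer: P0:NH3 P1:NH1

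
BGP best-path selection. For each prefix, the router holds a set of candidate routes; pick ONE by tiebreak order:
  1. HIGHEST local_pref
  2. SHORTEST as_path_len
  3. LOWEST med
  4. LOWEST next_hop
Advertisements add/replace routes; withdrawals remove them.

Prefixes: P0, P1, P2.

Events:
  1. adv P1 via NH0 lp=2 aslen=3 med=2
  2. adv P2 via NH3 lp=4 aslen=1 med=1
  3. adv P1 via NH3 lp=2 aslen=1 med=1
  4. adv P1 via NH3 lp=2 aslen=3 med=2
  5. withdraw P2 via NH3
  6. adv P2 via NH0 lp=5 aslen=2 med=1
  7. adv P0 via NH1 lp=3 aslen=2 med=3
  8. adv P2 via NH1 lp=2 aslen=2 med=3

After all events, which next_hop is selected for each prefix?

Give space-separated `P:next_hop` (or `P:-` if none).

Answer: P0:NH1 P1:NH0 P2:NH0

Derivation:
Op 1: best P0=- P1=NH0 P2=-
Op 2: best P0=- P1=NH0 P2=NH3
Op 3: best P0=- P1=NH3 P2=NH3
Op 4: best P0=- P1=NH0 P2=NH3
Op 5: best P0=- P1=NH0 P2=-
Op 6: best P0=- P1=NH0 P2=NH0
Op 7: best P0=NH1 P1=NH0 P2=NH0
Op 8: best P0=NH1 P1=NH0 P2=NH0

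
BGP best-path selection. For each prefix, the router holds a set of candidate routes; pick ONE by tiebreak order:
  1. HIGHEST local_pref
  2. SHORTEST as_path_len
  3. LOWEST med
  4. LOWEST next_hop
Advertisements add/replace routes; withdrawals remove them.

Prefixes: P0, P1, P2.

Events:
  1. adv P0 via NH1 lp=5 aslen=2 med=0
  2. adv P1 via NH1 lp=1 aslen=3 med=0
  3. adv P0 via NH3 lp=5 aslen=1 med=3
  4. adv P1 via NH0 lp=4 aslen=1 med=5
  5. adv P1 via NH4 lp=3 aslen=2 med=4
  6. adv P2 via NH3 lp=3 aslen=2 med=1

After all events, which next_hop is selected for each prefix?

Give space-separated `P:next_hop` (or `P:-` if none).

Op 1: best P0=NH1 P1=- P2=-
Op 2: best P0=NH1 P1=NH1 P2=-
Op 3: best P0=NH3 P1=NH1 P2=-
Op 4: best P0=NH3 P1=NH0 P2=-
Op 5: best P0=NH3 P1=NH0 P2=-
Op 6: best P0=NH3 P1=NH0 P2=NH3

Answer: P0:NH3 P1:NH0 P2:NH3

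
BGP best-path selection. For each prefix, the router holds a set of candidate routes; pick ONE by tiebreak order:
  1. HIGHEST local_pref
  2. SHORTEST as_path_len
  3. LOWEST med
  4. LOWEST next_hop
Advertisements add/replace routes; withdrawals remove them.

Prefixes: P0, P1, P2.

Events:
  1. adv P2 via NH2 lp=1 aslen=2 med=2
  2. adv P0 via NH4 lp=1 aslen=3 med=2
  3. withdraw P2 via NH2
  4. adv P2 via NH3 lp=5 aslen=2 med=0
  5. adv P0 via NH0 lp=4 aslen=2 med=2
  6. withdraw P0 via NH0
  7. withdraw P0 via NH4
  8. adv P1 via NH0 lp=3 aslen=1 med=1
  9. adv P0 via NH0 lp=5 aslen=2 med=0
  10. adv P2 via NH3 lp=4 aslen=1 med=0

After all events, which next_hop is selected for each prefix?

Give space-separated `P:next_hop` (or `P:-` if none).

Answer: P0:NH0 P1:NH0 P2:NH3

Derivation:
Op 1: best P0=- P1=- P2=NH2
Op 2: best P0=NH4 P1=- P2=NH2
Op 3: best P0=NH4 P1=- P2=-
Op 4: best P0=NH4 P1=- P2=NH3
Op 5: best P0=NH0 P1=- P2=NH3
Op 6: best P0=NH4 P1=- P2=NH3
Op 7: best P0=- P1=- P2=NH3
Op 8: best P0=- P1=NH0 P2=NH3
Op 9: best P0=NH0 P1=NH0 P2=NH3
Op 10: best P0=NH0 P1=NH0 P2=NH3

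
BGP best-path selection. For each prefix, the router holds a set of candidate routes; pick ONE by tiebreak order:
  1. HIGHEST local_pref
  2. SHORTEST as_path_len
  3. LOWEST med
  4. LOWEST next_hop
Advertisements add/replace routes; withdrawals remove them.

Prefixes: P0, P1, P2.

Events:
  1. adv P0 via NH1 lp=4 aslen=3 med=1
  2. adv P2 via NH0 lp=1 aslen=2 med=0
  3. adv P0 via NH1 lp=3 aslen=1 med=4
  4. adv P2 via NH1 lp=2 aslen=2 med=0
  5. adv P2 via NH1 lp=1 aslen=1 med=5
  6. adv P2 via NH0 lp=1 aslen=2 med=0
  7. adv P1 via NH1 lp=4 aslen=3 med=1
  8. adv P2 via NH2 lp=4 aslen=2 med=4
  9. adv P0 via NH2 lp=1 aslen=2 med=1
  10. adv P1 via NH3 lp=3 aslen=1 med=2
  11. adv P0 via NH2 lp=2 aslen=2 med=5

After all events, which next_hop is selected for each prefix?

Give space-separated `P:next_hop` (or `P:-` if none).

Op 1: best P0=NH1 P1=- P2=-
Op 2: best P0=NH1 P1=- P2=NH0
Op 3: best P0=NH1 P1=- P2=NH0
Op 4: best P0=NH1 P1=- P2=NH1
Op 5: best P0=NH1 P1=- P2=NH1
Op 6: best P0=NH1 P1=- P2=NH1
Op 7: best P0=NH1 P1=NH1 P2=NH1
Op 8: best P0=NH1 P1=NH1 P2=NH2
Op 9: best P0=NH1 P1=NH1 P2=NH2
Op 10: best P0=NH1 P1=NH1 P2=NH2
Op 11: best P0=NH1 P1=NH1 P2=NH2

Answer: P0:NH1 P1:NH1 P2:NH2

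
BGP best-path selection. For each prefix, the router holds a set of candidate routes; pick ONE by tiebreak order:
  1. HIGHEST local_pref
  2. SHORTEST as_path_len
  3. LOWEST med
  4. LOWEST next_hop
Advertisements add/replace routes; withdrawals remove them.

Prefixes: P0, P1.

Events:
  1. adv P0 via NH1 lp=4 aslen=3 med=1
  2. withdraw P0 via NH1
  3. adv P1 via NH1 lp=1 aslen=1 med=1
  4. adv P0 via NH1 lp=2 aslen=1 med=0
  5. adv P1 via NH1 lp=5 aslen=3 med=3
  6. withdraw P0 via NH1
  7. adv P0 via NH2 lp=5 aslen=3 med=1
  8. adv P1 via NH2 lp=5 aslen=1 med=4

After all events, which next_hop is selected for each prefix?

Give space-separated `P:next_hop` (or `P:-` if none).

Op 1: best P0=NH1 P1=-
Op 2: best P0=- P1=-
Op 3: best P0=- P1=NH1
Op 4: best P0=NH1 P1=NH1
Op 5: best P0=NH1 P1=NH1
Op 6: best P0=- P1=NH1
Op 7: best P0=NH2 P1=NH1
Op 8: best P0=NH2 P1=NH2

Answer: P0:NH2 P1:NH2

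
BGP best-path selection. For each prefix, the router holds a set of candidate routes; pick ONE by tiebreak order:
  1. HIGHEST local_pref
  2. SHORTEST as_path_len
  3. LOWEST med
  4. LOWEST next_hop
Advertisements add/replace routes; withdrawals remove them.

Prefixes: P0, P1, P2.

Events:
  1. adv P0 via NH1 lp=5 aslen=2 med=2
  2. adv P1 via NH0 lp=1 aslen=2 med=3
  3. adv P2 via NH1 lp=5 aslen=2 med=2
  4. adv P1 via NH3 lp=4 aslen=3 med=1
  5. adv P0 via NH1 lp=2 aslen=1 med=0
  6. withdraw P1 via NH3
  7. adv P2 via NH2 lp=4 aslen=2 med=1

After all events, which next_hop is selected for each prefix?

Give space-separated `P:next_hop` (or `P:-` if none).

Answer: P0:NH1 P1:NH0 P2:NH1

Derivation:
Op 1: best P0=NH1 P1=- P2=-
Op 2: best P0=NH1 P1=NH0 P2=-
Op 3: best P0=NH1 P1=NH0 P2=NH1
Op 4: best P0=NH1 P1=NH3 P2=NH1
Op 5: best P0=NH1 P1=NH3 P2=NH1
Op 6: best P0=NH1 P1=NH0 P2=NH1
Op 7: best P0=NH1 P1=NH0 P2=NH1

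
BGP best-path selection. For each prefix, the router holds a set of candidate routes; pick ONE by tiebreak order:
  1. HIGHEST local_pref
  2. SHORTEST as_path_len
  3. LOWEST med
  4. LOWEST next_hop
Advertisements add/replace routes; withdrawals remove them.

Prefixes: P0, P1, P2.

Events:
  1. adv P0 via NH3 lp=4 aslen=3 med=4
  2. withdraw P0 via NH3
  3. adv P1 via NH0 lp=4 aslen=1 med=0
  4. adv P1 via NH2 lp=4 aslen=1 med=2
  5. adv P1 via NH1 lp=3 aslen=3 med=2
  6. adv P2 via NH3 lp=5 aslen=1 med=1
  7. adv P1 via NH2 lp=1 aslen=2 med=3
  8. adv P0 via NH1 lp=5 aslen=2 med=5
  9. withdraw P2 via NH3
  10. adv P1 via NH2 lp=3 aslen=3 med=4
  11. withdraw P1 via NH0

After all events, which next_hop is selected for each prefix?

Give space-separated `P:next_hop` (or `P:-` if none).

Answer: P0:NH1 P1:NH1 P2:-

Derivation:
Op 1: best P0=NH3 P1=- P2=-
Op 2: best P0=- P1=- P2=-
Op 3: best P0=- P1=NH0 P2=-
Op 4: best P0=- P1=NH0 P2=-
Op 5: best P0=- P1=NH0 P2=-
Op 6: best P0=- P1=NH0 P2=NH3
Op 7: best P0=- P1=NH0 P2=NH3
Op 8: best P0=NH1 P1=NH0 P2=NH3
Op 9: best P0=NH1 P1=NH0 P2=-
Op 10: best P0=NH1 P1=NH0 P2=-
Op 11: best P0=NH1 P1=NH1 P2=-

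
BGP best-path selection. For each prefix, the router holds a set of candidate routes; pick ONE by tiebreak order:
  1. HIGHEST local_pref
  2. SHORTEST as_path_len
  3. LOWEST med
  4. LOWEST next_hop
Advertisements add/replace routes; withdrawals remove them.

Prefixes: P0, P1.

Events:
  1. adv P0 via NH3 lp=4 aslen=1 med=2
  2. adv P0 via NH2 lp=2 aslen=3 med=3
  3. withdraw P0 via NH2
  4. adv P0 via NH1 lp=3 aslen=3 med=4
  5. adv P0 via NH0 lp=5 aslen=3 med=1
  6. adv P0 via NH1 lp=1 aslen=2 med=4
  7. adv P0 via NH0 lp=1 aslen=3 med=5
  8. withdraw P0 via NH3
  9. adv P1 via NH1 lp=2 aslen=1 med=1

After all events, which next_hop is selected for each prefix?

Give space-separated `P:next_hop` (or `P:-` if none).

Answer: P0:NH1 P1:NH1

Derivation:
Op 1: best P0=NH3 P1=-
Op 2: best P0=NH3 P1=-
Op 3: best P0=NH3 P1=-
Op 4: best P0=NH3 P1=-
Op 5: best P0=NH0 P1=-
Op 6: best P0=NH0 P1=-
Op 7: best P0=NH3 P1=-
Op 8: best P0=NH1 P1=-
Op 9: best P0=NH1 P1=NH1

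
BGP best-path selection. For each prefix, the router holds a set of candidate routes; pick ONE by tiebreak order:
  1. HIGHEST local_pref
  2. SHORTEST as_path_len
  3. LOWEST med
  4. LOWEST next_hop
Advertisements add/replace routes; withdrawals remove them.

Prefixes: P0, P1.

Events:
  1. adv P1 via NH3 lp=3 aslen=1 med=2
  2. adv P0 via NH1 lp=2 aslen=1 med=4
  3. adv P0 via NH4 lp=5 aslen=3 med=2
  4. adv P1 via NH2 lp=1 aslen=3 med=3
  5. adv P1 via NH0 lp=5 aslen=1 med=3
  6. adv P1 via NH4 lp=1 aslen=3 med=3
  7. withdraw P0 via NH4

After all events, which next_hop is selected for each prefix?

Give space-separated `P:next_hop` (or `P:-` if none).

Answer: P0:NH1 P1:NH0

Derivation:
Op 1: best P0=- P1=NH3
Op 2: best P0=NH1 P1=NH3
Op 3: best P0=NH4 P1=NH3
Op 4: best P0=NH4 P1=NH3
Op 5: best P0=NH4 P1=NH0
Op 6: best P0=NH4 P1=NH0
Op 7: best P0=NH1 P1=NH0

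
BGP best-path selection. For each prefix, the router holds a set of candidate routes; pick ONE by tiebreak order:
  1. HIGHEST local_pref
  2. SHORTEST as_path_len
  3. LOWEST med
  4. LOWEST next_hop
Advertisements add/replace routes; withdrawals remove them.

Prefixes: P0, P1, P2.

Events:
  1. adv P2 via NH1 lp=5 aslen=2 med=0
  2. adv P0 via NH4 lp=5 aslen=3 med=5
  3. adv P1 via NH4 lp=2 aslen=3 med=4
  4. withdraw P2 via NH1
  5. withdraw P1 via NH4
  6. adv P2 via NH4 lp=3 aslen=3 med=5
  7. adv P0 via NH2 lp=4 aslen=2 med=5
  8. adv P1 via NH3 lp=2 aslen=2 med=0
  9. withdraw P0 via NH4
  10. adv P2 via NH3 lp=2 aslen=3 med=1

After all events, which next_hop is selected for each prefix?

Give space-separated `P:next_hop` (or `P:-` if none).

Answer: P0:NH2 P1:NH3 P2:NH4

Derivation:
Op 1: best P0=- P1=- P2=NH1
Op 2: best P0=NH4 P1=- P2=NH1
Op 3: best P0=NH4 P1=NH4 P2=NH1
Op 4: best P0=NH4 P1=NH4 P2=-
Op 5: best P0=NH4 P1=- P2=-
Op 6: best P0=NH4 P1=- P2=NH4
Op 7: best P0=NH4 P1=- P2=NH4
Op 8: best P0=NH4 P1=NH3 P2=NH4
Op 9: best P0=NH2 P1=NH3 P2=NH4
Op 10: best P0=NH2 P1=NH3 P2=NH4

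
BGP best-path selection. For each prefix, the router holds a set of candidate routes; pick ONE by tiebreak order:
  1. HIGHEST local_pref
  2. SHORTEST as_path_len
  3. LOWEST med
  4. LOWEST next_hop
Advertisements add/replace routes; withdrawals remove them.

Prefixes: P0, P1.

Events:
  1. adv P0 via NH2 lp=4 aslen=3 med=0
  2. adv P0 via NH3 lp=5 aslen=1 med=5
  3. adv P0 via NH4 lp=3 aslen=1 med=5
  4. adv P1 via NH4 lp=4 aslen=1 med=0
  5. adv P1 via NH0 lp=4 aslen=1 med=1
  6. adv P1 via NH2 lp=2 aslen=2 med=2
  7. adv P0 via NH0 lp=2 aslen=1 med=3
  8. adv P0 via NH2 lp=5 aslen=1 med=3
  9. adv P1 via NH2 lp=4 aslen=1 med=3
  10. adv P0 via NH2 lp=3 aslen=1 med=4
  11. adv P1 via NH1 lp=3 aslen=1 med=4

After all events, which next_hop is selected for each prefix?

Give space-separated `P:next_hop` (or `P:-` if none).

Answer: P0:NH3 P1:NH4

Derivation:
Op 1: best P0=NH2 P1=-
Op 2: best P0=NH3 P1=-
Op 3: best P0=NH3 P1=-
Op 4: best P0=NH3 P1=NH4
Op 5: best P0=NH3 P1=NH4
Op 6: best P0=NH3 P1=NH4
Op 7: best P0=NH3 P1=NH4
Op 8: best P0=NH2 P1=NH4
Op 9: best P0=NH2 P1=NH4
Op 10: best P0=NH3 P1=NH4
Op 11: best P0=NH3 P1=NH4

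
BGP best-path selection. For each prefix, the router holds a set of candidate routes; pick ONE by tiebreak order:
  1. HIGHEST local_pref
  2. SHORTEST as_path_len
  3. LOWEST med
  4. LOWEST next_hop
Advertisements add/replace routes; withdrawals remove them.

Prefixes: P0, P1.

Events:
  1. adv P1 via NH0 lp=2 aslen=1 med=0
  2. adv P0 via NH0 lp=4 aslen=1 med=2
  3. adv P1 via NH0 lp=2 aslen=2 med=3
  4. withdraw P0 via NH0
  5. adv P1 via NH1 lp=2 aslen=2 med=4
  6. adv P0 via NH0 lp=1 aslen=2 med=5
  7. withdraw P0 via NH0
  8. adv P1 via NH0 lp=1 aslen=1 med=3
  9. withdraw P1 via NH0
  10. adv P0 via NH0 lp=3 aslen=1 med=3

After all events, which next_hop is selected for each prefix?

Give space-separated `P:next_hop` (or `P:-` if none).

Answer: P0:NH0 P1:NH1

Derivation:
Op 1: best P0=- P1=NH0
Op 2: best P0=NH0 P1=NH0
Op 3: best P0=NH0 P1=NH0
Op 4: best P0=- P1=NH0
Op 5: best P0=- P1=NH0
Op 6: best P0=NH0 P1=NH0
Op 7: best P0=- P1=NH0
Op 8: best P0=- P1=NH1
Op 9: best P0=- P1=NH1
Op 10: best P0=NH0 P1=NH1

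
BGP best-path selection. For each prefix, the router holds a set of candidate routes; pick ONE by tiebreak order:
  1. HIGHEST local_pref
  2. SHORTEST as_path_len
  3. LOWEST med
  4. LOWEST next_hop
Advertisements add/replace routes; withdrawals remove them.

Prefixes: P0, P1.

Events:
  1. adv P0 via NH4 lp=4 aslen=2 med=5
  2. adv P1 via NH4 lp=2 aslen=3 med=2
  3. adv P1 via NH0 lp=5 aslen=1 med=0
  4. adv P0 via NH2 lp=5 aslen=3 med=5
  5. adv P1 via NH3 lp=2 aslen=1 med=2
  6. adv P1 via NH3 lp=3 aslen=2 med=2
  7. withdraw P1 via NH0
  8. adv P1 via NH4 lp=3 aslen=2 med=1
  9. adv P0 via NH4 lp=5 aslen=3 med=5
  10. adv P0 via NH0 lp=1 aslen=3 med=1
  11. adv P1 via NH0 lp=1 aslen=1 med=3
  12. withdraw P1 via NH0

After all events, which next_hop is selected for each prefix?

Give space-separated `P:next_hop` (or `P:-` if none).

Answer: P0:NH2 P1:NH4

Derivation:
Op 1: best P0=NH4 P1=-
Op 2: best P0=NH4 P1=NH4
Op 3: best P0=NH4 P1=NH0
Op 4: best P0=NH2 P1=NH0
Op 5: best P0=NH2 P1=NH0
Op 6: best P0=NH2 P1=NH0
Op 7: best P0=NH2 P1=NH3
Op 8: best P0=NH2 P1=NH4
Op 9: best P0=NH2 P1=NH4
Op 10: best P0=NH2 P1=NH4
Op 11: best P0=NH2 P1=NH4
Op 12: best P0=NH2 P1=NH4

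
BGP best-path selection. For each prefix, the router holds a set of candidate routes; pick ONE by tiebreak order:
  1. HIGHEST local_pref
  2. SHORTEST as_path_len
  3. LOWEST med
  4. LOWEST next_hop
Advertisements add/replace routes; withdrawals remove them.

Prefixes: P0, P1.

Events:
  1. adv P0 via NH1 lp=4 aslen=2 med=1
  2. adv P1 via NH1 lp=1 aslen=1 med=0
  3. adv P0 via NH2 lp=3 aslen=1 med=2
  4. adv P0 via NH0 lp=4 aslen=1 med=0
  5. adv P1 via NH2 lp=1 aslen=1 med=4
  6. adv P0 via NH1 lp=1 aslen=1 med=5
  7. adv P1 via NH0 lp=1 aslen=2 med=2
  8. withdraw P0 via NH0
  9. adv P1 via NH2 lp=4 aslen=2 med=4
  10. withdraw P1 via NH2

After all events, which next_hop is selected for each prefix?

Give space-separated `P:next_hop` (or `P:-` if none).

Op 1: best P0=NH1 P1=-
Op 2: best P0=NH1 P1=NH1
Op 3: best P0=NH1 P1=NH1
Op 4: best P0=NH0 P1=NH1
Op 5: best P0=NH0 P1=NH1
Op 6: best P0=NH0 P1=NH1
Op 7: best P0=NH0 P1=NH1
Op 8: best P0=NH2 P1=NH1
Op 9: best P0=NH2 P1=NH2
Op 10: best P0=NH2 P1=NH1

Answer: P0:NH2 P1:NH1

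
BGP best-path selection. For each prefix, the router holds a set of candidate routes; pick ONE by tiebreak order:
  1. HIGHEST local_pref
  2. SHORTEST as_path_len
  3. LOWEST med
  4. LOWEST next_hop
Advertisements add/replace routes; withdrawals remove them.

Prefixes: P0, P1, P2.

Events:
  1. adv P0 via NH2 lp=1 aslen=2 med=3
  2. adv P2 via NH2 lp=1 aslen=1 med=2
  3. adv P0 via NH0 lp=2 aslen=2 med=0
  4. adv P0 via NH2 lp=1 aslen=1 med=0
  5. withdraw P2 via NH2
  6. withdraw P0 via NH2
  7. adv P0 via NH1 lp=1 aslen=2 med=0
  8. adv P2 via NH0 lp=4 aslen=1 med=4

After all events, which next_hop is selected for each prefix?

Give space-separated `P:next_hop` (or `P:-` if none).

Answer: P0:NH0 P1:- P2:NH0

Derivation:
Op 1: best P0=NH2 P1=- P2=-
Op 2: best P0=NH2 P1=- P2=NH2
Op 3: best P0=NH0 P1=- P2=NH2
Op 4: best P0=NH0 P1=- P2=NH2
Op 5: best P0=NH0 P1=- P2=-
Op 6: best P0=NH0 P1=- P2=-
Op 7: best P0=NH0 P1=- P2=-
Op 8: best P0=NH0 P1=- P2=NH0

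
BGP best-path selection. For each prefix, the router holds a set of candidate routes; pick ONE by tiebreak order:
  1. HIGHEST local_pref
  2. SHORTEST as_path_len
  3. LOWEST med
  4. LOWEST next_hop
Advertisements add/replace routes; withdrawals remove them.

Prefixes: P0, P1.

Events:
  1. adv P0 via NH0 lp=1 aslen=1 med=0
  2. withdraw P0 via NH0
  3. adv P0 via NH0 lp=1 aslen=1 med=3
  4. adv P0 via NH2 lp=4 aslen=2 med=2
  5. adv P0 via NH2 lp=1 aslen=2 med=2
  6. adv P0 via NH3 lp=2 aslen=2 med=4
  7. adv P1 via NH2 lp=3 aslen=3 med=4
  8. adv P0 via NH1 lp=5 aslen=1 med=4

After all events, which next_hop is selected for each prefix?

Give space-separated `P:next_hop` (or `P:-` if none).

Answer: P0:NH1 P1:NH2

Derivation:
Op 1: best P0=NH0 P1=-
Op 2: best P0=- P1=-
Op 3: best P0=NH0 P1=-
Op 4: best P0=NH2 P1=-
Op 5: best P0=NH0 P1=-
Op 6: best P0=NH3 P1=-
Op 7: best P0=NH3 P1=NH2
Op 8: best P0=NH1 P1=NH2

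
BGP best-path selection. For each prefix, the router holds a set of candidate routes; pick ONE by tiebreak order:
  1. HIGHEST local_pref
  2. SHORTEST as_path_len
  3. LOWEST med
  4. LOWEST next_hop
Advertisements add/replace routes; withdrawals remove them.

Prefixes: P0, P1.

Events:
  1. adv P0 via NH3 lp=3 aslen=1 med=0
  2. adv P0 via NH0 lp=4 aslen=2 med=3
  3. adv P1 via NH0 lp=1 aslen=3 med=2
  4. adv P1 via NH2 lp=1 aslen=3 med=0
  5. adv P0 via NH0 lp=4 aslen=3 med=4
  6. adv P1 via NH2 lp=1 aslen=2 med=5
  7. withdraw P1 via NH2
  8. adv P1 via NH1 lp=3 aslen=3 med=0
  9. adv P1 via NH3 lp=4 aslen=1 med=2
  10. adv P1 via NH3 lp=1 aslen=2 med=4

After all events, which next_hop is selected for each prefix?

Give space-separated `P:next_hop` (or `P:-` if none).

Op 1: best P0=NH3 P1=-
Op 2: best P0=NH0 P1=-
Op 3: best P0=NH0 P1=NH0
Op 4: best P0=NH0 P1=NH2
Op 5: best P0=NH0 P1=NH2
Op 6: best P0=NH0 P1=NH2
Op 7: best P0=NH0 P1=NH0
Op 8: best P0=NH0 P1=NH1
Op 9: best P0=NH0 P1=NH3
Op 10: best P0=NH0 P1=NH1

Answer: P0:NH0 P1:NH1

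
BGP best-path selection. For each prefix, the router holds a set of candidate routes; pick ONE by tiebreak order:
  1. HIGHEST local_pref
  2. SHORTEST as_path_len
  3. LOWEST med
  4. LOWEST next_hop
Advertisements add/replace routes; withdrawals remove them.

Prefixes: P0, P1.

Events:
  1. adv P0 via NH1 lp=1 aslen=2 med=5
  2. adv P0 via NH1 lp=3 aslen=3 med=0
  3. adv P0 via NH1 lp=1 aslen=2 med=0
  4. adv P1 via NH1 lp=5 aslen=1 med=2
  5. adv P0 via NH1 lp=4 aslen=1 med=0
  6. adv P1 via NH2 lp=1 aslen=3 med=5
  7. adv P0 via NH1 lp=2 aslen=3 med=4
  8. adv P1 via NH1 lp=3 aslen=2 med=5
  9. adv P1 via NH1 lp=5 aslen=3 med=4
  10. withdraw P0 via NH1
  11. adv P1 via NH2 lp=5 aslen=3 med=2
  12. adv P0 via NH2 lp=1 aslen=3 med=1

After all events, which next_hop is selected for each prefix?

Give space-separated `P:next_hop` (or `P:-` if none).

Answer: P0:NH2 P1:NH2

Derivation:
Op 1: best P0=NH1 P1=-
Op 2: best P0=NH1 P1=-
Op 3: best P0=NH1 P1=-
Op 4: best P0=NH1 P1=NH1
Op 5: best P0=NH1 P1=NH1
Op 6: best P0=NH1 P1=NH1
Op 7: best P0=NH1 P1=NH1
Op 8: best P0=NH1 P1=NH1
Op 9: best P0=NH1 P1=NH1
Op 10: best P0=- P1=NH1
Op 11: best P0=- P1=NH2
Op 12: best P0=NH2 P1=NH2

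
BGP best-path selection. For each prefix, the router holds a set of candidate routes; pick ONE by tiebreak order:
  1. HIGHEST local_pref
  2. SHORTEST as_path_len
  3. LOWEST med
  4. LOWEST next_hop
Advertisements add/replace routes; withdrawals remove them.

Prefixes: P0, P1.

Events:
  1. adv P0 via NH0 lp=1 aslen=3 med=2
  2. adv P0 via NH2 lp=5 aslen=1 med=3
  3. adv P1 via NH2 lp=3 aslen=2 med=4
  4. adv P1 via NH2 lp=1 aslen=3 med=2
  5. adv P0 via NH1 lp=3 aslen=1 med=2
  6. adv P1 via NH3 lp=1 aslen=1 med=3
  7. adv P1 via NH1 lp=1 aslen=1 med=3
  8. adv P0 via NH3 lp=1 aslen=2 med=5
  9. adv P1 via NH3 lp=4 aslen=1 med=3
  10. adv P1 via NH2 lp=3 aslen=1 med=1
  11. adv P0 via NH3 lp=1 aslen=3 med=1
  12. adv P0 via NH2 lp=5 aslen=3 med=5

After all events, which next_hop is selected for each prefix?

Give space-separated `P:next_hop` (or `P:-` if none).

Answer: P0:NH2 P1:NH3

Derivation:
Op 1: best P0=NH0 P1=-
Op 2: best P0=NH2 P1=-
Op 3: best P0=NH2 P1=NH2
Op 4: best P0=NH2 P1=NH2
Op 5: best P0=NH2 P1=NH2
Op 6: best P0=NH2 P1=NH3
Op 7: best P0=NH2 P1=NH1
Op 8: best P0=NH2 P1=NH1
Op 9: best P0=NH2 P1=NH3
Op 10: best P0=NH2 P1=NH3
Op 11: best P0=NH2 P1=NH3
Op 12: best P0=NH2 P1=NH3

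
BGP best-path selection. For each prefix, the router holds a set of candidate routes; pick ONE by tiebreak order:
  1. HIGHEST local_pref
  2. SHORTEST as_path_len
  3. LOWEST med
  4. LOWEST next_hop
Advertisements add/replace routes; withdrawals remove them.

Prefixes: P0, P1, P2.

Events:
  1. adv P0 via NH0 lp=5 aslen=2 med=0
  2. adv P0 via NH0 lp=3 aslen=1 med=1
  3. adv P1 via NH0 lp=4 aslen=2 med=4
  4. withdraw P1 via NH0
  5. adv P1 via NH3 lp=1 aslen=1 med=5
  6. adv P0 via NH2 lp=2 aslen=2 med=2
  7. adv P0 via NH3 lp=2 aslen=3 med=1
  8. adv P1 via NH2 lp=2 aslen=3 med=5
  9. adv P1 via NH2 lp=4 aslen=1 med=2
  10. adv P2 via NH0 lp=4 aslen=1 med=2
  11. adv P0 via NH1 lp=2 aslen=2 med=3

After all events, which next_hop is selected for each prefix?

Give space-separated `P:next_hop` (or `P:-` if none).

Answer: P0:NH0 P1:NH2 P2:NH0

Derivation:
Op 1: best P0=NH0 P1=- P2=-
Op 2: best P0=NH0 P1=- P2=-
Op 3: best P0=NH0 P1=NH0 P2=-
Op 4: best P0=NH0 P1=- P2=-
Op 5: best P0=NH0 P1=NH3 P2=-
Op 6: best P0=NH0 P1=NH3 P2=-
Op 7: best P0=NH0 P1=NH3 P2=-
Op 8: best P0=NH0 P1=NH2 P2=-
Op 9: best P0=NH0 P1=NH2 P2=-
Op 10: best P0=NH0 P1=NH2 P2=NH0
Op 11: best P0=NH0 P1=NH2 P2=NH0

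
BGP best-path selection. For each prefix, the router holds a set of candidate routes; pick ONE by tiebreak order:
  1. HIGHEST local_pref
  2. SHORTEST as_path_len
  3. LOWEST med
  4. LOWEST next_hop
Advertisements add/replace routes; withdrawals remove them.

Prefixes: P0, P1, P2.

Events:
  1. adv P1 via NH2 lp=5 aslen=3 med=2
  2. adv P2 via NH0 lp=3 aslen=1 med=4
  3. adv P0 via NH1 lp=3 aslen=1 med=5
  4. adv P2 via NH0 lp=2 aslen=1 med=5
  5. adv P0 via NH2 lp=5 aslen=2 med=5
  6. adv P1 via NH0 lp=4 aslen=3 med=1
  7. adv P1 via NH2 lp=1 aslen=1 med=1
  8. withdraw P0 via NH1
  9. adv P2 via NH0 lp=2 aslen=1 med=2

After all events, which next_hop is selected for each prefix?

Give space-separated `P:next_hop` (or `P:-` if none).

Op 1: best P0=- P1=NH2 P2=-
Op 2: best P0=- P1=NH2 P2=NH0
Op 3: best P0=NH1 P1=NH2 P2=NH0
Op 4: best P0=NH1 P1=NH2 P2=NH0
Op 5: best P0=NH2 P1=NH2 P2=NH0
Op 6: best P0=NH2 P1=NH2 P2=NH0
Op 7: best P0=NH2 P1=NH0 P2=NH0
Op 8: best P0=NH2 P1=NH0 P2=NH0
Op 9: best P0=NH2 P1=NH0 P2=NH0

Answer: P0:NH2 P1:NH0 P2:NH0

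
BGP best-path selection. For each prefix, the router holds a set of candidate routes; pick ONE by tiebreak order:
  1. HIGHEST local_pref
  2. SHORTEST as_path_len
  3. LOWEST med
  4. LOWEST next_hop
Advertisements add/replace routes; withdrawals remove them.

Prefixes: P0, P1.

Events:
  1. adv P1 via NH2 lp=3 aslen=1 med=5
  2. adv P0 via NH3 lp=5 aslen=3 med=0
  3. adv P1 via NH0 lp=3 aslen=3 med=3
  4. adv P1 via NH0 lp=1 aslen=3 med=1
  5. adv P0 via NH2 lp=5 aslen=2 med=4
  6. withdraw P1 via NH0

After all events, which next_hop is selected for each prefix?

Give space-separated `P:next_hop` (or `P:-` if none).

Op 1: best P0=- P1=NH2
Op 2: best P0=NH3 P1=NH2
Op 3: best P0=NH3 P1=NH2
Op 4: best P0=NH3 P1=NH2
Op 5: best P0=NH2 P1=NH2
Op 6: best P0=NH2 P1=NH2

Answer: P0:NH2 P1:NH2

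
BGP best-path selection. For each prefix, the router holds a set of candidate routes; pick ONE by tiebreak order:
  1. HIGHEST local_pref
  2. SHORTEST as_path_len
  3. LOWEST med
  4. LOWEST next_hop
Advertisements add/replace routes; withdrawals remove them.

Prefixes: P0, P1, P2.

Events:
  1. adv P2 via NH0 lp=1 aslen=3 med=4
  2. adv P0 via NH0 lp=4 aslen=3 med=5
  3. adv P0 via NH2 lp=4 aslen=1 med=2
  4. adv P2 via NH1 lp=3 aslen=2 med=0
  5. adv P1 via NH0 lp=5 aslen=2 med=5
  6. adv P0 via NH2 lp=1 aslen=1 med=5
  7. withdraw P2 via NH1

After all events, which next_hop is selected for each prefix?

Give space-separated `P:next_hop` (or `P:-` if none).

Answer: P0:NH0 P1:NH0 P2:NH0

Derivation:
Op 1: best P0=- P1=- P2=NH0
Op 2: best P0=NH0 P1=- P2=NH0
Op 3: best P0=NH2 P1=- P2=NH0
Op 4: best P0=NH2 P1=- P2=NH1
Op 5: best P0=NH2 P1=NH0 P2=NH1
Op 6: best P0=NH0 P1=NH0 P2=NH1
Op 7: best P0=NH0 P1=NH0 P2=NH0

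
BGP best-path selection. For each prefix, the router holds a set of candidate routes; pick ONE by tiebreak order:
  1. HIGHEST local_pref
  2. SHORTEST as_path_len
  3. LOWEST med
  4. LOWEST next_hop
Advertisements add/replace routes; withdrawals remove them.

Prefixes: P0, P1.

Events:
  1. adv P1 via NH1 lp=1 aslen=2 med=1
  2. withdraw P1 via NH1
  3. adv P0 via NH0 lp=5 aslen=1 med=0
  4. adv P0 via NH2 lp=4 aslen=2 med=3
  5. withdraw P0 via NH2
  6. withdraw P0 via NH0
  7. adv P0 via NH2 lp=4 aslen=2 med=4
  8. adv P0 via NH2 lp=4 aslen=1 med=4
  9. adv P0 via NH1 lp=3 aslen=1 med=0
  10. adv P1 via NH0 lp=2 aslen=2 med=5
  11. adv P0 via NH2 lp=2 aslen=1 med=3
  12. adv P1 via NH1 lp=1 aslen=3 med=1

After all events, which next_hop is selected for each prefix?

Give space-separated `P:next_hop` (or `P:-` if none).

Answer: P0:NH1 P1:NH0

Derivation:
Op 1: best P0=- P1=NH1
Op 2: best P0=- P1=-
Op 3: best P0=NH0 P1=-
Op 4: best P0=NH0 P1=-
Op 5: best P0=NH0 P1=-
Op 6: best P0=- P1=-
Op 7: best P0=NH2 P1=-
Op 8: best P0=NH2 P1=-
Op 9: best P0=NH2 P1=-
Op 10: best P0=NH2 P1=NH0
Op 11: best P0=NH1 P1=NH0
Op 12: best P0=NH1 P1=NH0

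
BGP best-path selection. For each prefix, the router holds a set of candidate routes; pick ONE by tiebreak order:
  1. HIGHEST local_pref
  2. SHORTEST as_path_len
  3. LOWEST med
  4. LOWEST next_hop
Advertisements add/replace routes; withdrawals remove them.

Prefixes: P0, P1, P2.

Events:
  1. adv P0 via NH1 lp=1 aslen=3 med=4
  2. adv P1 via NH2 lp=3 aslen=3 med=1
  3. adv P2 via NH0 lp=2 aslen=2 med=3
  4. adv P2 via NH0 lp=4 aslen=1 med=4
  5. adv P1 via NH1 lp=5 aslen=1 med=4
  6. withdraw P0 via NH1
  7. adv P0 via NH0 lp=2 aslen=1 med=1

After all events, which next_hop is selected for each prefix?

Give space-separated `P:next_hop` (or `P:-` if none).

Op 1: best P0=NH1 P1=- P2=-
Op 2: best P0=NH1 P1=NH2 P2=-
Op 3: best P0=NH1 P1=NH2 P2=NH0
Op 4: best P0=NH1 P1=NH2 P2=NH0
Op 5: best P0=NH1 P1=NH1 P2=NH0
Op 6: best P0=- P1=NH1 P2=NH0
Op 7: best P0=NH0 P1=NH1 P2=NH0

Answer: P0:NH0 P1:NH1 P2:NH0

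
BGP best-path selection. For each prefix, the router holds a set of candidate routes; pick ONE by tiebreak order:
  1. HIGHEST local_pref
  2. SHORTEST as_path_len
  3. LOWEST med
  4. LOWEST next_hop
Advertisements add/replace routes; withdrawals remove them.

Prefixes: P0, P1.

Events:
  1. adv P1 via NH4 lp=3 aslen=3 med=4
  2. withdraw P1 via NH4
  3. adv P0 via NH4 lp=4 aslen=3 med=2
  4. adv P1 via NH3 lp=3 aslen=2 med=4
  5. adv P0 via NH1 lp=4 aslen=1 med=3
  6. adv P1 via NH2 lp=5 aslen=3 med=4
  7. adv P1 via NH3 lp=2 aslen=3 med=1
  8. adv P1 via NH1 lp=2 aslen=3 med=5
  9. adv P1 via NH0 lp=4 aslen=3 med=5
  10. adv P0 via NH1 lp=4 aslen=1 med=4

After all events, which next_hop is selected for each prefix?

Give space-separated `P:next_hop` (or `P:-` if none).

Op 1: best P0=- P1=NH4
Op 2: best P0=- P1=-
Op 3: best P0=NH4 P1=-
Op 4: best P0=NH4 P1=NH3
Op 5: best P0=NH1 P1=NH3
Op 6: best P0=NH1 P1=NH2
Op 7: best P0=NH1 P1=NH2
Op 8: best P0=NH1 P1=NH2
Op 9: best P0=NH1 P1=NH2
Op 10: best P0=NH1 P1=NH2

Answer: P0:NH1 P1:NH2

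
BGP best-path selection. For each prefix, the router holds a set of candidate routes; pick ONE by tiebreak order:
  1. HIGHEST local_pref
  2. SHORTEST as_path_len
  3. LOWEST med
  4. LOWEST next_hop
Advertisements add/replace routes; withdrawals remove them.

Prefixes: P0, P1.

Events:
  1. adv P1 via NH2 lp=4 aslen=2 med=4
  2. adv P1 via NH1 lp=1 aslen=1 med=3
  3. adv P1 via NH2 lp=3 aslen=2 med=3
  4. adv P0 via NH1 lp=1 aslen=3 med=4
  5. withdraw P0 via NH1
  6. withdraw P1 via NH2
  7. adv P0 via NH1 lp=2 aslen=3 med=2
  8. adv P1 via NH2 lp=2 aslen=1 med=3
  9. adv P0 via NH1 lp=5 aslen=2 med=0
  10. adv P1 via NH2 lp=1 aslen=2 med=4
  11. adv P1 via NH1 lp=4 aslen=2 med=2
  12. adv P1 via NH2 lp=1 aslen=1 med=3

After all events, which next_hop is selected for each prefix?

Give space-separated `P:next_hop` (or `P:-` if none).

Answer: P0:NH1 P1:NH1

Derivation:
Op 1: best P0=- P1=NH2
Op 2: best P0=- P1=NH2
Op 3: best P0=- P1=NH2
Op 4: best P0=NH1 P1=NH2
Op 5: best P0=- P1=NH2
Op 6: best P0=- P1=NH1
Op 7: best P0=NH1 P1=NH1
Op 8: best P0=NH1 P1=NH2
Op 9: best P0=NH1 P1=NH2
Op 10: best P0=NH1 P1=NH1
Op 11: best P0=NH1 P1=NH1
Op 12: best P0=NH1 P1=NH1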